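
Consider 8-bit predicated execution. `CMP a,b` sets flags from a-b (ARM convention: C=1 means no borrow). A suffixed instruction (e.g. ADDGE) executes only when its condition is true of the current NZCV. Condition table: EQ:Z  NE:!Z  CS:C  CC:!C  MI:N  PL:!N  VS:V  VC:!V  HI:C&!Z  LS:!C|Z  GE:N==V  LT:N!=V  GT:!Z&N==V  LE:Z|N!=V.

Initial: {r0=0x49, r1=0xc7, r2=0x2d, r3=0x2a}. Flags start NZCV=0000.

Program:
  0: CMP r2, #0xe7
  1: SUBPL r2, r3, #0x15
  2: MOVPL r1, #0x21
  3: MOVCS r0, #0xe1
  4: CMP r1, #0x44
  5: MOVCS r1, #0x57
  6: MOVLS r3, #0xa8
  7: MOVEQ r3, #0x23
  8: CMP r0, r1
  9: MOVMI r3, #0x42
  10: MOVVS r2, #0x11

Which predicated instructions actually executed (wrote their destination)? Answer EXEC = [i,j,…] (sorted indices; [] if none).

EXEC = [1,2,6]

[0] flags=0000 → (cmp)
[1] flags=0000 PL?T → r2=0x15
[2] flags=0000 PL?T → r1=0x21
[3] flags=0000 CS?F → skip
[4] flags=1000 → (cmp)
[5] flags=1000 CS?F → skip
[6] flags=1000 LS?T → r3=0xa8
[7] flags=1000 EQ?F → skip
[8] flags=0010 → (cmp)
[9] flags=0010 MI?F → skip
[10] flags=0010 VS?F → skip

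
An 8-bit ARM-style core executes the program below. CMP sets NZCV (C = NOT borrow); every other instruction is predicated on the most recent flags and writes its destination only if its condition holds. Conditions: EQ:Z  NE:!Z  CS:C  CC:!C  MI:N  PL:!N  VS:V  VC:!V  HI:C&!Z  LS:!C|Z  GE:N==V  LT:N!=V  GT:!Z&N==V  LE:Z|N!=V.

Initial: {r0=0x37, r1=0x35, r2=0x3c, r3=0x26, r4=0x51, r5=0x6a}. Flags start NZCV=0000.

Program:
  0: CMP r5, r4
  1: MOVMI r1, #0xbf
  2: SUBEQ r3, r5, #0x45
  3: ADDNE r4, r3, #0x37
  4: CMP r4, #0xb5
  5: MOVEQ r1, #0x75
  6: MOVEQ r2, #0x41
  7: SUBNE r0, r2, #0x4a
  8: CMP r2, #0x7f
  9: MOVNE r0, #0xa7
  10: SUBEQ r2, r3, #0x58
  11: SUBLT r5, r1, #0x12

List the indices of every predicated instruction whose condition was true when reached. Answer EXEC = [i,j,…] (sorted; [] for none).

[0] flags=0010 → (cmp)
[1] flags=0010 MI?F → skip
[2] flags=0010 EQ?F → skip
[3] flags=0010 NE?T → r4=0x5d
[4] flags=1001 → (cmp)
[5] flags=1001 EQ?F → skip
[6] flags=1001 EQ?F → skip
[7] flags=1001 NE?T → r0=0xf2
[8] flags=1000 → (cmp)
[9] flags=1000 NE?T → r0=0xa7
[10] flags=1000 EQ?F → skip
[11] flags=1000 LT?T → r5=0x23

EXEC = [3,7,9,11]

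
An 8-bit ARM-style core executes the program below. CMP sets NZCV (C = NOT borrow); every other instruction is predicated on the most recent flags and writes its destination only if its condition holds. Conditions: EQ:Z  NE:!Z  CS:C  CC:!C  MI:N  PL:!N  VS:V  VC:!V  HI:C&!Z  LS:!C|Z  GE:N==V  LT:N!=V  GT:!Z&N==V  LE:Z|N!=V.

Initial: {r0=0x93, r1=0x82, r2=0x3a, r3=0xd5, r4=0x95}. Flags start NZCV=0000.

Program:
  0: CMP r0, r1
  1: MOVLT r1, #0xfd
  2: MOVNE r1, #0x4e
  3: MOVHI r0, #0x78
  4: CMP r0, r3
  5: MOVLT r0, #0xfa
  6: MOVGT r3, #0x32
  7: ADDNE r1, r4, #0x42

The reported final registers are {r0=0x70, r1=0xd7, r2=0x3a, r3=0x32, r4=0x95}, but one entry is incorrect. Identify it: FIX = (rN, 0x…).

FIX = (r0, 0x78)

[0] flags=0010 → (cmp)
[1] flags=0010 LT?F → skip
[2] flags=0010 NE?T → r1=0x4e
[3] flags=0010 HI?T → r0=0x78
[4] flags=1001 → (cmp)
[5] flags=1001 LT?F → skip
[6] flags=1001 GT?T → r3=0x32
[7] flags=1001 NE?T → r1=0xd7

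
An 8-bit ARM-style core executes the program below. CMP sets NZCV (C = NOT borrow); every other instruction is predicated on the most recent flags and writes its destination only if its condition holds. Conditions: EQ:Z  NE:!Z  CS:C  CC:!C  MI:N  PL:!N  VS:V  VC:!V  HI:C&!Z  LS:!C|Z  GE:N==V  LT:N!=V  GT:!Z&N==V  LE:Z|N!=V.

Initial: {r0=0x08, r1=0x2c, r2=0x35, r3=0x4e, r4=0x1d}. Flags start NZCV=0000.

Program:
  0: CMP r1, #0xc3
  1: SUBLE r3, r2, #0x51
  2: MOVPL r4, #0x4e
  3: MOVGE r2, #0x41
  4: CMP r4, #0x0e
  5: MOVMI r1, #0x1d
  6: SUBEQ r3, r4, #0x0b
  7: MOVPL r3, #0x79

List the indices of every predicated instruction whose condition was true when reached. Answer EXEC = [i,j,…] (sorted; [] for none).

EXEC = [2,3,7]

0: ✓ CMP  NZCV=0000
1: · SUBLE
2: ✓ MOVPL  r4←0x4e
3: ✓ MOVGE  r2←0x41
4: ✓ CMP  NZCV=0010
5: · MOVMI
6: · SUBEQ
7: ✓ MOVPL  r3←0x79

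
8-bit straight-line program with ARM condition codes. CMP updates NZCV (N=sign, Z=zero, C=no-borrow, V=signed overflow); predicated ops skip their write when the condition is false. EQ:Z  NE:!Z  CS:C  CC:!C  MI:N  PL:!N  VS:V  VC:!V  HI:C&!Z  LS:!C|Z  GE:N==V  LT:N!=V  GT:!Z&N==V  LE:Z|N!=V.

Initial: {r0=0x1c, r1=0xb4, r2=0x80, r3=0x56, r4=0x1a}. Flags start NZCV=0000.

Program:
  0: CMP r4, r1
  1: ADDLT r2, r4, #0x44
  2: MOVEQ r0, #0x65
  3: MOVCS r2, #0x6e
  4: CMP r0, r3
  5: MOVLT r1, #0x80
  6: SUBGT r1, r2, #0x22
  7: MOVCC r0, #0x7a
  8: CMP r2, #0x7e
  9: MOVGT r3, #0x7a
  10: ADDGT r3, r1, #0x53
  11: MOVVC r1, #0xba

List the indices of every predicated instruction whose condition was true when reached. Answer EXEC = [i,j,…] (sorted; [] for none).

0: ✓ CMP  NZCV=0000
1: · ADDLT
2: · MOVEQ
3: · MOVCS
4: ✓ CMP  NZCV=1000
5: ✓ MOVLT  r1←0x80
6: · SUBGT
7: ✓ MOVCC  r0←0x7a
8: ✓ CMP  NZCV=0011
9: · MOVGT
10: · ADDGT
11: · MOVVC

EXEC = [5,7]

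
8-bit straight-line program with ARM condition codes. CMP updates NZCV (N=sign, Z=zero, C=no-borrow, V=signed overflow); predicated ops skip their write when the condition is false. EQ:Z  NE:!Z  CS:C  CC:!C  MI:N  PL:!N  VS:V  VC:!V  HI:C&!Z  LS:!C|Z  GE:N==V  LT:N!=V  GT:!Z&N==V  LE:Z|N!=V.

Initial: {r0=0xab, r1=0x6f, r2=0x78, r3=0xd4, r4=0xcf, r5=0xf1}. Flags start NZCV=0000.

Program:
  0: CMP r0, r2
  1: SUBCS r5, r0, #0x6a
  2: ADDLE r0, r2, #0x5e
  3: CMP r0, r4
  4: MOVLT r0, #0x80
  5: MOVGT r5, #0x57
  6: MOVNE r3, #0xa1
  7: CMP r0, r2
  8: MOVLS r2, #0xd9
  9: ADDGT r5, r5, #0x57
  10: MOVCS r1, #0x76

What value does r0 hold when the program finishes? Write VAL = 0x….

[0] flags=0011 → (cmp)
[1] flags=0011 CS?T → r5=0x41
[2] flags=0011 LE?T → r0=0xd6
[3] flags=0010 → (cmp)
[4] flags=0010 LT?F → skip
[5] flags=0010 GT?T → r5=0x57
[6] flags=0010 NE?T → r3=0xa1
[7] flags=0011 → (cmp)
[8] flags=0011 LS?F → skip
[9] flags=0011 GT?F → skip
[10] flags=0011 CS?T → r1=0x76

VAL = 0xd6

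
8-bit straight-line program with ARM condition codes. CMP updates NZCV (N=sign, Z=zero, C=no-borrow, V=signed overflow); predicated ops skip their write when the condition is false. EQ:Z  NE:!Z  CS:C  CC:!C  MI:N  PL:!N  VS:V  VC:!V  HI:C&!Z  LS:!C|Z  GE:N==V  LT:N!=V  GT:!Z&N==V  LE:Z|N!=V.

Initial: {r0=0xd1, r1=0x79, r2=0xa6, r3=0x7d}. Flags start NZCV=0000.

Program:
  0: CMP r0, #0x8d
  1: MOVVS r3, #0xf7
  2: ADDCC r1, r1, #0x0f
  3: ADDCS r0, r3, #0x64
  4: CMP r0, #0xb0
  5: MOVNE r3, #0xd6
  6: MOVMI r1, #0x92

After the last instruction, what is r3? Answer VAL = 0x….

VAL = 0xd6

0: ✓ CMP  NZCV=0010
1: · MOVVS
2: · ADDCC
3: ✓ ADDCS  r0←0xe1
4: ✓ CMP  NZCV=0010
5: ✓ MOVNE  r3←0xd6
6: · MOVMI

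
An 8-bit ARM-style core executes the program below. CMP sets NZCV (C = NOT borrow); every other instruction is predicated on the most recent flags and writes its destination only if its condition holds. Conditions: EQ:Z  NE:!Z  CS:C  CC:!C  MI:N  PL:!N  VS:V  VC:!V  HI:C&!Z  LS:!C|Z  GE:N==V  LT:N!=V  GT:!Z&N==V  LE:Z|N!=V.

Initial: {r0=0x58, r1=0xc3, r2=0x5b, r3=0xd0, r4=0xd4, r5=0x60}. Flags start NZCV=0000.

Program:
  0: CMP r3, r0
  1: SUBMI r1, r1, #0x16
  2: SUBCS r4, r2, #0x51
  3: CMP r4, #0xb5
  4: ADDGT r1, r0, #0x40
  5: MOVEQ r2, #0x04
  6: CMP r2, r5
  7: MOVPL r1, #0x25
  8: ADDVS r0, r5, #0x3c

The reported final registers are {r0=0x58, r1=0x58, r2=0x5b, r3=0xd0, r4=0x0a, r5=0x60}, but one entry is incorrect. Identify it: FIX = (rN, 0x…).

0: ✓ CMP  NZCV=0011
1: · SUBMI
2: ✓ SUBCS  r4←0x0a
3: ✓ CMP  NZCV=0000
4: ✓ ADDGT  r1←0x98
5: · MOVEQ
6: ✓ CMP  NZCV=1000
7: · MOVPL
8: · ADDVS

FIX = (r1, 0x98)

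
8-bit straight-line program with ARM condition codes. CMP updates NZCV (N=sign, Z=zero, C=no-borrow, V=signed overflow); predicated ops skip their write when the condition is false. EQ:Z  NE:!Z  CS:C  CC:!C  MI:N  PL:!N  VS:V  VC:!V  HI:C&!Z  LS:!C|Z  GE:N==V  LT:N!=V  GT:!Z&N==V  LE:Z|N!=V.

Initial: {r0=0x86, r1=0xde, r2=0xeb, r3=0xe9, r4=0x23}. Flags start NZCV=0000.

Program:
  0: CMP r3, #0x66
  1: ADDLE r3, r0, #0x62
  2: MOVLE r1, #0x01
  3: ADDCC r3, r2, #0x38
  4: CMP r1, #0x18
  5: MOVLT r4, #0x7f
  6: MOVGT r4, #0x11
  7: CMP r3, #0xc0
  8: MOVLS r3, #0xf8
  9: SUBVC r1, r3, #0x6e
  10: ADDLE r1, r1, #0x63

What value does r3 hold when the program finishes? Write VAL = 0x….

VAL = 0xe8

0: ✓ CMP  NZCV=1010
1: ✓ ADDLE  r3←0xe8
2: ✓ MOVLE  r1←0x01
3: · ADDCC
4: ✓ CMP  NZCV=1000
5: ✓ MOVLT  r4←0x7f
6: · MOVGT
7: ✓ CMP  NZCV=0010
8: · MOVLS
9: ✓ SUBVC  r1←0x7a
10: · ADDLE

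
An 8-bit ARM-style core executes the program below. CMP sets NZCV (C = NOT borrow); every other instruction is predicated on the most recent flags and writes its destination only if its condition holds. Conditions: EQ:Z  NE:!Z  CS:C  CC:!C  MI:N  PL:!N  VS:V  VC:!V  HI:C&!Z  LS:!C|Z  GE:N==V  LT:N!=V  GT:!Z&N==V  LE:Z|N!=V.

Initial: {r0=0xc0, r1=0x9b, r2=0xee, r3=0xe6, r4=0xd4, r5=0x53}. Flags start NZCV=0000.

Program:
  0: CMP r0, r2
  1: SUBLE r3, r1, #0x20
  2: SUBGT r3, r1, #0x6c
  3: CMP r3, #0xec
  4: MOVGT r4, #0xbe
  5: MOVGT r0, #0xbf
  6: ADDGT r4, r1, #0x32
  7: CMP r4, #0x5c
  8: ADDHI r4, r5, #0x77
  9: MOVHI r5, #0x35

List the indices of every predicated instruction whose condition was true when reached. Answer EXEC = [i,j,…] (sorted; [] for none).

[0] flags=1000 → (cmp)
[1] flags=1000 LE?T → r3=0x7b
[2] flags=1000 GT?F → skip
[3] flags=1001 → (cmp)
[4] flags=1001 GT?T → r4=0xbe
[5] flags=1001 GT?T → r0=0xbf
[6] flags=1001 GT?T → r4=0xcd
[7] flags=0011 → (cmp)
[8] flags=0011 HI?T → r4=0xca
[9] flags=0011 HI?T → r5=0x35

EXEC = [1,4,5,6,8,9]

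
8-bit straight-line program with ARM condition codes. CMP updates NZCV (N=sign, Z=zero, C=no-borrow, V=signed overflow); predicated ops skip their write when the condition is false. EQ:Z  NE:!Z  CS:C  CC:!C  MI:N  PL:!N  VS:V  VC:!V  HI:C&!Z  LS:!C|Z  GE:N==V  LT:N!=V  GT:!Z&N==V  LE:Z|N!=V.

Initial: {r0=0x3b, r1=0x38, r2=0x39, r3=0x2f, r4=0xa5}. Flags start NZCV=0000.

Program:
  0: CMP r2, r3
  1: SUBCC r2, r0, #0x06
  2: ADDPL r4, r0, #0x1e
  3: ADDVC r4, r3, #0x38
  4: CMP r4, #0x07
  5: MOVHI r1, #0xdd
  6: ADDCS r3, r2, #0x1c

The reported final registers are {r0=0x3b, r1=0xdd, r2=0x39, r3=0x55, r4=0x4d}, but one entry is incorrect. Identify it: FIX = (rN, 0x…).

0: ✓ CMP  NZCV=0010
1: · SUBCC
2: ✓ ADDPL  r4←0x59
3: ✓ ADDVC  r4←0x67
4: ✓ CMP  NZCV=0010
5: ✓ MOVHI  r1←0xdd
6: ✓ ADDCS  r3←0x55

FIX = (r4, 0x67)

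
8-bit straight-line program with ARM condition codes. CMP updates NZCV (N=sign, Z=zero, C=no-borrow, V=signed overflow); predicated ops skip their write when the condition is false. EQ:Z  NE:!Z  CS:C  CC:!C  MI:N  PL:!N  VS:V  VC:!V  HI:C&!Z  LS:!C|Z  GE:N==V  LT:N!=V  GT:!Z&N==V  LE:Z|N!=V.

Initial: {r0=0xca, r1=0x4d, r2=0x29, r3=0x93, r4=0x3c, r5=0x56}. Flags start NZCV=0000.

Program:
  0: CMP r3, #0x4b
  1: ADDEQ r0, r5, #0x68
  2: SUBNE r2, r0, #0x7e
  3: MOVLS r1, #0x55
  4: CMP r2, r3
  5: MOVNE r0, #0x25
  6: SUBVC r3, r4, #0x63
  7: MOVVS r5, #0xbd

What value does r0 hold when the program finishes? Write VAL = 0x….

[0] flags=0011 → (cmp)
[1] flags=0011 EQ?F → skip
[2] flags=0011 NE?T → r2=0x4c
[3] flags=0011 LS?F → skip
[4] flags=1001 → (cmp)
[5] flags=1001 NE?T → r0=0x25
[6] flags=1001 VC?F → skip
[7] flags=1001 VS?T → r5=0xbd

VAL = 0x25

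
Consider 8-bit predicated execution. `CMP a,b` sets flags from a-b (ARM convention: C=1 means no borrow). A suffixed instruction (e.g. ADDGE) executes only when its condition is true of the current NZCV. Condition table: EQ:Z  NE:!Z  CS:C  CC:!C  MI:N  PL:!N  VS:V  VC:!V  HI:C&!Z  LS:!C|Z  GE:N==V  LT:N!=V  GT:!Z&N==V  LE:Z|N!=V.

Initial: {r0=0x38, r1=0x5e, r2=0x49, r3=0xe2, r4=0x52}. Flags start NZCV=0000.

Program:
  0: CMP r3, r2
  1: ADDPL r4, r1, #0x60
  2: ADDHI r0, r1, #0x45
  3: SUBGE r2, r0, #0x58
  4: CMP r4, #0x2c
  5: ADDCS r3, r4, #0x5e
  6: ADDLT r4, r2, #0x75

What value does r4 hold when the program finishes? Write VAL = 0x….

VAL = 0x52

0: ✓ CMP  NZCV=1010
1: · ADDPL
2: ✓ ADDHI  r0←0xa3
3: · SUBGE
4: ✓ CMP  NZCV=0010
5: ✓ ADDCS  r3←0xb0
6: · ADDLT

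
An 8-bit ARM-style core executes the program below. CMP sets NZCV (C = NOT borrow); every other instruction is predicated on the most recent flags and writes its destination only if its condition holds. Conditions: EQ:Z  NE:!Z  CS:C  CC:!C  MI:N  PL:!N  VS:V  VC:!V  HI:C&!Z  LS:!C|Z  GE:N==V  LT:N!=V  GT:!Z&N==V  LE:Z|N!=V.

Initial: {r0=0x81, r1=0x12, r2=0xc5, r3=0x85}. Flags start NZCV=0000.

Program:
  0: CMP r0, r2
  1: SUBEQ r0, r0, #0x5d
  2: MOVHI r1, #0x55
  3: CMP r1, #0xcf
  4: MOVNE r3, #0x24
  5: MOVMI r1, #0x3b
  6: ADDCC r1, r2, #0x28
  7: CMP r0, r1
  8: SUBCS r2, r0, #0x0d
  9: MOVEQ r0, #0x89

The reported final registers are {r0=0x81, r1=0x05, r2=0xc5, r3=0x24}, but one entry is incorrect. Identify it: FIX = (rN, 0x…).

0: ✓ CMP  NZCV=1000
1: · SUBEQ
2: · MOVHI
3: ✓ CMP  NZCV=0000
4: ✓ MOVNE  r3←0x24
5: · MOVMI
6: ✓ ADDCC  r1←0xed
7: ✓ CMP  NZCV=1000
8: · SUBCS
9: · MOVEQ

FIX = (r1, 0xed)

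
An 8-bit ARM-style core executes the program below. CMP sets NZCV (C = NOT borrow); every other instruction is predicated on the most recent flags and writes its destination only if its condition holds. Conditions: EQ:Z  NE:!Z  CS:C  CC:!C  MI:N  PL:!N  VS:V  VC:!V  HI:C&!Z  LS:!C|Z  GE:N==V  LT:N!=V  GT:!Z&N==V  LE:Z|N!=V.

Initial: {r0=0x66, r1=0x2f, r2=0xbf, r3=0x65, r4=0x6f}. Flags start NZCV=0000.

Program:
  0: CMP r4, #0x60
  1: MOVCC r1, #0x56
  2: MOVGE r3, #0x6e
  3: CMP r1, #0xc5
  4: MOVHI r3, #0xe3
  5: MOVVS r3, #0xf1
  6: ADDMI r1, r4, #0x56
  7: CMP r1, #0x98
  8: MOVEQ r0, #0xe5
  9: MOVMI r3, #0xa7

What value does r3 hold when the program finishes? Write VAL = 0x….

[0] flags=0010 → (cmp)
[1] flags=0010 CC?F → skip
[2] flags=0010 GE?T → r3=0x6e
[3] flags=0000 → (cmp)
[4] flags=0000 HI?F → skip
[5] flags=0000 VS?F → skip
[6] flags=0000 MI?F → skip
[7] flags=1001 → (cmp)
[8] flags=1001 EQ?F → skip
[9] flags=1001 MI?T → r3=0xa7

VAL = 0xa7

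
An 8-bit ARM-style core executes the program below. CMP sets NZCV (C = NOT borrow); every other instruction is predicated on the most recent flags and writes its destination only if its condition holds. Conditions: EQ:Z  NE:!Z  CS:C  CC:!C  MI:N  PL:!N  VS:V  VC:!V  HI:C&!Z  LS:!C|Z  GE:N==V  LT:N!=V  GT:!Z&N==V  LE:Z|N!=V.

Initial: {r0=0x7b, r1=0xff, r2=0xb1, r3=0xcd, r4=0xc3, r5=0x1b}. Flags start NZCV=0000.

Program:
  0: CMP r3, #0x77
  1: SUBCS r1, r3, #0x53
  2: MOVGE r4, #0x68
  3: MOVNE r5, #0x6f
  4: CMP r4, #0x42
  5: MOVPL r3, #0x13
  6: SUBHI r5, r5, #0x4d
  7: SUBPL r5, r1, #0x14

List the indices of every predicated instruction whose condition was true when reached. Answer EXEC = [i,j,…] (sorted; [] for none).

EXEC = [1,3,6]

0: ✓ CMP  NZCV=0011
1: ✓ SUBCS  r1←0x7a
2: · MOVGE
3: ✓ MOVNE  r5←0x6f
4: ✓ CMP  NZCV=1010
5: · MOVPL
6: ✓ SUBHI  r5←0x22
7: · SUBPL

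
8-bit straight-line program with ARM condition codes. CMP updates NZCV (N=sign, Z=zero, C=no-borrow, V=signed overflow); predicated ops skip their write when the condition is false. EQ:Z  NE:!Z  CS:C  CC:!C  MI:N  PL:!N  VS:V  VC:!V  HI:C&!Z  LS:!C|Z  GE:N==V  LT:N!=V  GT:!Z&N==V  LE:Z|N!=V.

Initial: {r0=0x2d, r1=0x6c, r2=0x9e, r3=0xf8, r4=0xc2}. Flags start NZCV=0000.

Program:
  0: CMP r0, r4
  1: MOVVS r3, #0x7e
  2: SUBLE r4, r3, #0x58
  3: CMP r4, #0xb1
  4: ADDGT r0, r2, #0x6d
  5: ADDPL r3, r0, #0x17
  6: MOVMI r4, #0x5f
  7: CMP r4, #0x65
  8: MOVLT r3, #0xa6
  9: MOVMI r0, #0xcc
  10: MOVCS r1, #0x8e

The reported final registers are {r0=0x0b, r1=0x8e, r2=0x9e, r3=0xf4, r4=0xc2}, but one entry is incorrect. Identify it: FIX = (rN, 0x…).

[0] flags=0000 → (cmp)
[1] flags=0000 VS?F → skip
[2] flags=0000 LE?F → skip
[3] flags=0010 → (cmp)
[4] flags=0010 GT?T → r0=0x0b
[5] flags=0010 PL?T → r3=0x22
[6] flags=0010 MI?F → skip
[7] flags=0011 → (cmp)
[8] flags=0011 LT?T → r3=0xa6
[9] flags=0011 MI?F → skip
[10] flags=0011 CS?T → r1=0x8e

FIX = (r3, 0xa6)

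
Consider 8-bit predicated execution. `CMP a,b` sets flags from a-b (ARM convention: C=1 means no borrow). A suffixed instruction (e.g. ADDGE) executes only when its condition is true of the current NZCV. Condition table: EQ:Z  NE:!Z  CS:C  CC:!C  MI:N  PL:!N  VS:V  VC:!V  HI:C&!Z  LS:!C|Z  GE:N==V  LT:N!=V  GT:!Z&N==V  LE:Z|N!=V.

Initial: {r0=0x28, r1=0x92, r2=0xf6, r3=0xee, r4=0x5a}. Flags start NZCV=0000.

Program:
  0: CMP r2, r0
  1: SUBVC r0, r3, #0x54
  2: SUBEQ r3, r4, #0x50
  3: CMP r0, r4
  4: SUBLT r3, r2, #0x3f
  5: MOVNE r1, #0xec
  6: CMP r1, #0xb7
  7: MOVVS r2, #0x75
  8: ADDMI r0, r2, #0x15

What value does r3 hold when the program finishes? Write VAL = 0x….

VAL = 0xb7

[0] flags=1010 → (cmp)
[1] flags=1010 VC?T → r0=0x9a
[2] flags=1010 EQ?F → skip
[3] flags=0011 → (cmp)
[4] flags=0011 LT?T → r3=0xb7
[5] flags=0011 NE?T → r1=0xec
[6] flags=0010 → (cmp)
[7] flags=0010 VS?F → skip
[8] flags=0010 MI?F → skip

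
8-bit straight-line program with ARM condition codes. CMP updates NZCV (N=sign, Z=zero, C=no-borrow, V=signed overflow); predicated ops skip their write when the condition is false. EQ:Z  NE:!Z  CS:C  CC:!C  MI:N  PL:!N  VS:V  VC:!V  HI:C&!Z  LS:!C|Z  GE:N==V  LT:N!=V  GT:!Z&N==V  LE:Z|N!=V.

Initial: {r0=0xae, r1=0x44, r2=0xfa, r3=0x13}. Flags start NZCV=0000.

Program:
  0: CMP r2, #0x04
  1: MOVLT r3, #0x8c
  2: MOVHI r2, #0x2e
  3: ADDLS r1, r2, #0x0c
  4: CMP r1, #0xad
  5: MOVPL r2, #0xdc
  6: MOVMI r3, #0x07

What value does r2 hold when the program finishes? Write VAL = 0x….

0: ✓ CMP  NZCV=1010
1: ✓ MOVLT  r3←0x8c
2: ✓ MOVHI  r2←0x2e
3: · ADDLS
4: ✓ CMP  NZCV=1001
5: · MOVPL
6: ✓ MOVMI  r3←0x07

VAL = 0x2e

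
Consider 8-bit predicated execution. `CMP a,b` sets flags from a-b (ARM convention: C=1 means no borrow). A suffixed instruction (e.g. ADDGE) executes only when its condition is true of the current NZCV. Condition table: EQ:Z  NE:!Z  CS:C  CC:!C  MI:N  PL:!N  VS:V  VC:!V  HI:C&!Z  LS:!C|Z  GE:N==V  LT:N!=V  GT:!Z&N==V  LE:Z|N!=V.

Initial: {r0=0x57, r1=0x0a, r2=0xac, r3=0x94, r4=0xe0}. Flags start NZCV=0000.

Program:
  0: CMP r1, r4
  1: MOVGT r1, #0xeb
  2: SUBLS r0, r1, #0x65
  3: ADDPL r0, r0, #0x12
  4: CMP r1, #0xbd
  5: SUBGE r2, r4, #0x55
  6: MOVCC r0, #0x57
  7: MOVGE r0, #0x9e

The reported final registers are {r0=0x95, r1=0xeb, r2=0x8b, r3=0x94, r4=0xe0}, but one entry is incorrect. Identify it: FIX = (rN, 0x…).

FIX = (r0, 0x9e)

[0] flags=0000 → (cmp)
[1] flags=0000 GT?T → r1=0xeb
[2] flags=0000 LS?T → r0=0x86
[3] flags=0000 PL?T → r0=0x98
[4] flags=0010 → (cmp)
[5] flags=0010 GE?T → r2=0x8b
[6] flags=0010 CC?F → skip
[7] flags=0010 GE?T → r0=0x9e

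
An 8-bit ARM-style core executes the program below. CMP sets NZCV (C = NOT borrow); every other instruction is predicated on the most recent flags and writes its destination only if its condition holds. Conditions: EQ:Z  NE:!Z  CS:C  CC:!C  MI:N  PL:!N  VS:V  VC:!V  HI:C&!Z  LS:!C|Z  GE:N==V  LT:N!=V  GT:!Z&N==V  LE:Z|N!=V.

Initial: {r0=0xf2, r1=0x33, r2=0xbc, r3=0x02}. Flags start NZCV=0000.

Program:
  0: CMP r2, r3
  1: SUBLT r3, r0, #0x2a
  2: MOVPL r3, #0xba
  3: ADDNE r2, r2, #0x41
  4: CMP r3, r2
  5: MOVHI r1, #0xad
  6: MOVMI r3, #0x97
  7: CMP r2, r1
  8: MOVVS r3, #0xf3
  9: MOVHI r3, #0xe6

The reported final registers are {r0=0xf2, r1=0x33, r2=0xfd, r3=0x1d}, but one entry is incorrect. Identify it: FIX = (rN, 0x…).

0: ✓ CMP  NZCV=1010
1: ✓ SUBLT  r3←0xc8
2: · MOVPL
3: ✓ ADDNE  r2←0xfd
4: ✓ CMP  NZCV=1000
5: · MOVHI
6: ✓ MOVMI  r3←0x97
7: ✓ CMP  NZCV=1010
8: · MOVVS
9: ✓ MOVHI  r3←0xe6

FIX = (r3, 0xe6)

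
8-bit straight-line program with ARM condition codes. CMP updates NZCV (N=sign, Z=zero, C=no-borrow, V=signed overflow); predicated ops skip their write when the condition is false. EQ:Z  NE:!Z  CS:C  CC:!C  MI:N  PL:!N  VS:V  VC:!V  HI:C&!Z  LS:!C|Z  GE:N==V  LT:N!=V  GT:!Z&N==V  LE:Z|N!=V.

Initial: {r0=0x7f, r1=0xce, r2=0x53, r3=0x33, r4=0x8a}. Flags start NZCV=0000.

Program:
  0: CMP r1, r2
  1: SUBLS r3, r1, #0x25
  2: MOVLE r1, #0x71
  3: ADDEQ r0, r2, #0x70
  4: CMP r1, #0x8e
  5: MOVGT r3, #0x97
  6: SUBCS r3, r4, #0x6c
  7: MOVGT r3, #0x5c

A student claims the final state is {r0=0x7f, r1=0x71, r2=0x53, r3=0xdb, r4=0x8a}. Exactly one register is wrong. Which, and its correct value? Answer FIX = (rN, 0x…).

[0] flags=0011 → (cmp)
[1] flags=0011 LS?F → skip
[2] flags=0011 LE?T → r1=0x71
[3] flags=0011 EQ?F → skip
[4] flags=1001 → (cmp)
[5] flags=1001 GT?T → r3=0x97
[6] flags=1001 CS?F → skip
[7] flags=1001 GT?T → r3=0x5c

FIX = (r3, 0x5c)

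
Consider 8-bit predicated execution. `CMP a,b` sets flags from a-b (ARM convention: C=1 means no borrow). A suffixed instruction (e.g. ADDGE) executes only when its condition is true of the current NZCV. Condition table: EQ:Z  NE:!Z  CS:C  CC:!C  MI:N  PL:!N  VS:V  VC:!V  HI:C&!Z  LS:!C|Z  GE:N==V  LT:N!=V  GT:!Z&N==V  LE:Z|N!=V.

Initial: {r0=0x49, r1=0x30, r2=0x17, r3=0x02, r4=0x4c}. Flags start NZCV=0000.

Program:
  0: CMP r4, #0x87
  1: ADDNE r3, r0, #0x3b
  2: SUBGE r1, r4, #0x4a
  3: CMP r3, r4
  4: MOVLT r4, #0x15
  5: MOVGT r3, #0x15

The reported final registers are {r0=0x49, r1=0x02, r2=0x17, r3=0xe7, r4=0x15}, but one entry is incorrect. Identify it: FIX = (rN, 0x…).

0: ✓ CMP  NZCV=1001
1: ✓ ADDNE  r3←0x84
2: ✓ SUBGE  r1←0x02
3: ✓ CMP  NZCV=0011
4: ✓ MOVLT  r4←0x15
5: · MOVGT

FIX = (r3, 0x84)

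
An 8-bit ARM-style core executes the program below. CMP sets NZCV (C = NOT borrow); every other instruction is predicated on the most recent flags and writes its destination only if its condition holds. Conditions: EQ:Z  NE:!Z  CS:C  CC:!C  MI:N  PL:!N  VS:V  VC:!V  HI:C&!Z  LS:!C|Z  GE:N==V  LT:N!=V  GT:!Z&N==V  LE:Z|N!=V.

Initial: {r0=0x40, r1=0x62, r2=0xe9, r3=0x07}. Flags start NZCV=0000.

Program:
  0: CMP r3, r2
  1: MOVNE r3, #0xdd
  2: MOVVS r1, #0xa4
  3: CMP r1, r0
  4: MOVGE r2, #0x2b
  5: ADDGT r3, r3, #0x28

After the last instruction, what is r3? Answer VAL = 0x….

0: ✓ CMP  NZCV=0000
1: ✓ MOVNE  r3←0xdd
2: · MOVVS
3: ✓ CMP  NZCV=0010
4: ✓ MOVGE  r2←0x2b
5: ✓ ADDGT  r3←0x05

VAL = 0x05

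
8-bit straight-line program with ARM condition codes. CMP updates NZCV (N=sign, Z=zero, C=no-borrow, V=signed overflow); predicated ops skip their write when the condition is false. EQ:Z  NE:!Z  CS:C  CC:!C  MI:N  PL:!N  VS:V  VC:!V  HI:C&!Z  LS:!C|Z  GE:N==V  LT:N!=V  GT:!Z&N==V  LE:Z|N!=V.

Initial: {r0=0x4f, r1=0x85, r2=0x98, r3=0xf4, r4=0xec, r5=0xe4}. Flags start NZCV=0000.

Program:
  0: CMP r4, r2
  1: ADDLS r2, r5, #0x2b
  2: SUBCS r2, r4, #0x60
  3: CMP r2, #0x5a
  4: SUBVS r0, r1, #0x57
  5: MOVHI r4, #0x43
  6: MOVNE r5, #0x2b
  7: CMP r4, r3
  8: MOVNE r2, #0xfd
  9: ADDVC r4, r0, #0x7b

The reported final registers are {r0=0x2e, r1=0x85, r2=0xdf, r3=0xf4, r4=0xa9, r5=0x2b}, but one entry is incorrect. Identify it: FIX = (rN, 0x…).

FIX = (r2, 0xfd)

[0] flags=0010 → (cmp)
[1] flags=0010 LS?F → skip
[2] flags=0010 CS?T → r2=0x8c
[3] flags=0011 → (cmp)
[4] flags=0011 VS?T → r0=0x2e
[5] flags=0011 HI?T → r4=0x43
[6] flags=0011 NE?T → r5=0x2b
[7] flags=0000 → (cmp)
[8] flags=0000 NE?T → r2=0xfd
[9] flags=0000 VC?T → r4=0xa9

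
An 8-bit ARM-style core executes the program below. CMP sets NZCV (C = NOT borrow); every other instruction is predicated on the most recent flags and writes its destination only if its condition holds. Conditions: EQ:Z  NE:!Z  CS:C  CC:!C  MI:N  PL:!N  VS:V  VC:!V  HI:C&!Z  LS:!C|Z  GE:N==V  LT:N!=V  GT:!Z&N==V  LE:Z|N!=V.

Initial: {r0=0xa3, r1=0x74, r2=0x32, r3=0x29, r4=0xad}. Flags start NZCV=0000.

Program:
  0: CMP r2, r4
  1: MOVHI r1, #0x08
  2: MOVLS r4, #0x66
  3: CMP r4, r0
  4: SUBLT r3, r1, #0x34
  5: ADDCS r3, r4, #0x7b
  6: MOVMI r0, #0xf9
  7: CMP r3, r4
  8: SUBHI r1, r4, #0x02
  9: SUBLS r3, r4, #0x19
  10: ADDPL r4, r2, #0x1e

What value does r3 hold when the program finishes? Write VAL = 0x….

0: ✓ CMP  NZCV=1001
1: · MOVHI
2: ✓ MOVLS  r4←0x66
3: ✓ CMP  NZCV=1001
4: · SUBLT
5: · ADDCS
6: ✓ MOVMI  r0←0xf9
7: ✓ CMP  NZCV=1000
8: · SUBHI
9: ✓ SUBLS  r3←0x4d
10: · ADDPL

VAL = 0x4d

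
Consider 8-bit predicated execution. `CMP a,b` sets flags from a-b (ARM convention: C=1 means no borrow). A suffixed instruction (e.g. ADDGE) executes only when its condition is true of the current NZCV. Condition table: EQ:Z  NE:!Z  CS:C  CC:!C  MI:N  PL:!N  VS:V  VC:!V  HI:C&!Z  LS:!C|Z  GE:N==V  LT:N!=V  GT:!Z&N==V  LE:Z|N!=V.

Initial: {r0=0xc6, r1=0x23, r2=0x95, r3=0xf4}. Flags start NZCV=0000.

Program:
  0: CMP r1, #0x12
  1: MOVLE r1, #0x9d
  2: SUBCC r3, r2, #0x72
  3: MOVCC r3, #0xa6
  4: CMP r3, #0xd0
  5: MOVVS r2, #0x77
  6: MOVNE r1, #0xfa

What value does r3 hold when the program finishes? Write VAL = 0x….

VAL = 0xf4

0: ✓ CMP  NZCV=0010
1: · MOVLE
2: · SUBCC
3: · MOVCC
4: ✓ CMP  NZCV=0010
5: · MOVVS
6: ✓ MOVNE  r1←0xfa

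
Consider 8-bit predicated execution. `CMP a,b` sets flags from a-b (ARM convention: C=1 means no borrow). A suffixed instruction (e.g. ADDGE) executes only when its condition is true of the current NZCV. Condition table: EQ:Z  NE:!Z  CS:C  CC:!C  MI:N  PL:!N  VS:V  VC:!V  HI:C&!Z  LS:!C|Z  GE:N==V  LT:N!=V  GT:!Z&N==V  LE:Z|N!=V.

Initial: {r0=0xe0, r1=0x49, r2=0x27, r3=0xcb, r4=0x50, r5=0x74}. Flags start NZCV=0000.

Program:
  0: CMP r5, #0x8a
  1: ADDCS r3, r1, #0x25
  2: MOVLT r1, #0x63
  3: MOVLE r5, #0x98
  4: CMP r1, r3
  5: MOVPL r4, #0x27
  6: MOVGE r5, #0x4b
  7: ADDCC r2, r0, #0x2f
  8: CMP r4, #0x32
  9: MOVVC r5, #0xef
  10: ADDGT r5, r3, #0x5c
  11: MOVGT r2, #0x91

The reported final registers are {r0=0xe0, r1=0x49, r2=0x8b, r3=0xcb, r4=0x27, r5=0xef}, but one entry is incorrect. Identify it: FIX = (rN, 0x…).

[0] flags=1001 → (cmp)
[1] flags=1001 CS?F → skip
[2] flags=1001 LT?F → skip
[3] flags=1001 LE?F → skip
[4] flags=0000 → (cmp)
[5] flags=0000 PL?T → r4=0x27
[6] flags=0000 GE?T → r5=0x4b
[7] flags=0000 CC?T → r2=0x0f
[8] flags=1000 → (cmp)
[9] flags=1000 VC?T → r5=0xef
[10] flags=1000 GT?F → skip
[11] flags=1000 GT?F → skip

FIX = (r2, 0x0f)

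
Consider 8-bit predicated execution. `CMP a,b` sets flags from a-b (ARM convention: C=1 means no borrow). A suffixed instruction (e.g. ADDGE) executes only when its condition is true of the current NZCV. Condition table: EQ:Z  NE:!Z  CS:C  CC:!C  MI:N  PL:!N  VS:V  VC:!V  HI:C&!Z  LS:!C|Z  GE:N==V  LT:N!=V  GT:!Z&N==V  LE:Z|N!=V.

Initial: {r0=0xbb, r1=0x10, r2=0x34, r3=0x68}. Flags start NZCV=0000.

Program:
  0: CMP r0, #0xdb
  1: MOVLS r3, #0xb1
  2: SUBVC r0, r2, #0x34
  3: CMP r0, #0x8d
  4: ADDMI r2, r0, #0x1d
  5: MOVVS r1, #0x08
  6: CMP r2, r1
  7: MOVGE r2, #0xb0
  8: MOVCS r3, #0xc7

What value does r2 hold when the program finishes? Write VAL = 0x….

[0] flags=1000 → (cmp)
[1] flags=1000 LS?T → r3=0xb1
[2] flags=1000 VC?T → r0=0x00
[3] flags=0000 → (cmp)
[4] flags=0000 MI?F → skip
[5] flags=0000 VS?F → skip
[6] flags=0010 → (cmp)
[7] flags=0010 GE?T → r2=0xb0
[8] flags=0010 CS?T → r3=0xc7

VAL = 0xb0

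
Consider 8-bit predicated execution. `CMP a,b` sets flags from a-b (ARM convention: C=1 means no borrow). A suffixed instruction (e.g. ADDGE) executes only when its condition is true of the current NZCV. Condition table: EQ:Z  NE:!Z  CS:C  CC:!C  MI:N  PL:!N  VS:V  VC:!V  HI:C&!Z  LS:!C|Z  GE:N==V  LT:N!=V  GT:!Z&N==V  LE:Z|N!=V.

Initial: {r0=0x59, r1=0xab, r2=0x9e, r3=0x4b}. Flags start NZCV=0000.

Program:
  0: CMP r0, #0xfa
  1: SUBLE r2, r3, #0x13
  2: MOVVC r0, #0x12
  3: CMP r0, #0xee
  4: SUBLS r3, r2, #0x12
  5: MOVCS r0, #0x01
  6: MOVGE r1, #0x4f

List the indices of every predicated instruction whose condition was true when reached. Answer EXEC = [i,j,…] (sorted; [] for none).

[0] flags=0000 → (cmp)
[1] flags=0000 LE?F → skip
[2] flags=0000 VC?T → r0=0x12
[3] flags=0000 → (cmp)
[4] flags=0000 LS?T → r3=0x8c
[5] flags=0000 CS?F → skip
[6] flags=0000 GE?T → r1=0x4f

EXEC = [2,4,6]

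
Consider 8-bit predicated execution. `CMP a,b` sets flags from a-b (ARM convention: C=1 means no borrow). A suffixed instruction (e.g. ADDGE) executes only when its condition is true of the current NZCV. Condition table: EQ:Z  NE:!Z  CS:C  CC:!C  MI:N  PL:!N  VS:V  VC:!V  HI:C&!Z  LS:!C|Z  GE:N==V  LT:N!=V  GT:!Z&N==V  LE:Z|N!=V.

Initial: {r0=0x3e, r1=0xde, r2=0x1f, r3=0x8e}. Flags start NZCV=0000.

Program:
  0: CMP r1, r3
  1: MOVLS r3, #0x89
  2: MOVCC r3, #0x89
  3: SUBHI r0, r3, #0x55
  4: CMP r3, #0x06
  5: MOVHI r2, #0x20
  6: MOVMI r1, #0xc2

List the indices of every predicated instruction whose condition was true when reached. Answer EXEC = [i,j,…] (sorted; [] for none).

0: ✓ CMP  NZCV=0010
1: · MOVLS
2: · MOVCC
3: ✓ SUBHI  r0←0x39
4: ✓ CMP  NZCV=1010
5: ✓ MOVHI  r2←0x20
6: ✓ MOVMI  r1←0xc2

EXEC = [3,5,6]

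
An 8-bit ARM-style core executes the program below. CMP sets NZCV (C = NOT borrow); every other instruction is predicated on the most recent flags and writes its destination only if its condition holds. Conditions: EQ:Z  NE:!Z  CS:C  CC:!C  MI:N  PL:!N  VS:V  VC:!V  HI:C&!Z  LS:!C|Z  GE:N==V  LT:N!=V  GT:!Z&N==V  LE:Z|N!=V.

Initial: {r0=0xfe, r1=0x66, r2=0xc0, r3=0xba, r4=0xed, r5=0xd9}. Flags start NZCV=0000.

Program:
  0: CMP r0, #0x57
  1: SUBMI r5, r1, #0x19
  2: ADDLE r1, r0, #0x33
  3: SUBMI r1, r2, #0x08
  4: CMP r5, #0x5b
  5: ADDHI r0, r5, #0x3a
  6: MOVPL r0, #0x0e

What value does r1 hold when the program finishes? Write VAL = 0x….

VAL = 0xb8

[0] flags=1010 → (cmp)
[1] flags=1010 MI?T → r5=0x4d
[2] flags=1010 LE?T → r1=0x31
[3] flags=1010 MI?T → r1=0xb8
[4] flags=1000 → (cmp)
[5] flags=1000 HI?F → skip
[6] flags=1000 PL?F → skip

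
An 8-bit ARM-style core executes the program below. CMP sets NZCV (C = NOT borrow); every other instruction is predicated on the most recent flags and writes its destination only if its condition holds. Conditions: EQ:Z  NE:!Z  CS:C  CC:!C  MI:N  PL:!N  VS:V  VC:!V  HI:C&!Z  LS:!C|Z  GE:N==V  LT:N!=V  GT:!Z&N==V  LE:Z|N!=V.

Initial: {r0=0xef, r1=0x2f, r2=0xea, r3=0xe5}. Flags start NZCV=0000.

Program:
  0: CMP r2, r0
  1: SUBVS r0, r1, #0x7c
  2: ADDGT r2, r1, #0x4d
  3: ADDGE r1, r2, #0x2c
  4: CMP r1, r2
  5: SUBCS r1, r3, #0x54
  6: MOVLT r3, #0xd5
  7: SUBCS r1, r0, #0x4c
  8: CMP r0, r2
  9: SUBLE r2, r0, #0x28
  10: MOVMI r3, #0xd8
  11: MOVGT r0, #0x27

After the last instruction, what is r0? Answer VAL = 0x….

VAL = 0x27

0: ✓ CMP  NZCV=1000
1: · SUBVS
2: · ADDGT
3: · ADDGE
4: ✓ CMP  NZCV=0000
5: · SUBCS
6: · MOVLT
7: · SUBCS
8: ✓ CMP  NZCV=0010
9: · SUBLE
10: · MOVMI
11: ✓ MOVGT  r0←0x27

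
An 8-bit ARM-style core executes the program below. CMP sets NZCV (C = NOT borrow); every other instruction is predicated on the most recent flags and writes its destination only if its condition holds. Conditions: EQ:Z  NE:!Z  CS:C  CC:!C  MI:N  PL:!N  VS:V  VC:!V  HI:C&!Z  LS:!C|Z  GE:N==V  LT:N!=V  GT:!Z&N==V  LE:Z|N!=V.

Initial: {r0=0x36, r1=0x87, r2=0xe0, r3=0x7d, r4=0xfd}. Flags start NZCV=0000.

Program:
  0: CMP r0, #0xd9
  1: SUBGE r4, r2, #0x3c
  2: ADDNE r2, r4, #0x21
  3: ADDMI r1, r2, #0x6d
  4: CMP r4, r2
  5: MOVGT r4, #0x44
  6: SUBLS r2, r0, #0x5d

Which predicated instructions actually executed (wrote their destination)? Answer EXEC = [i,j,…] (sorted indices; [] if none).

EXEC = [1,2,6]

0: ✓ CMP  NZCV=0000
1: ✓ SUBGE  r4←0xa4
2: ✓ ADDNE  r2←0xc5
3: · ADDMI
4: ✓ CMP  NZCV=1000
5: · MOVGT
6: ✓ SUBLS  r2←0xd9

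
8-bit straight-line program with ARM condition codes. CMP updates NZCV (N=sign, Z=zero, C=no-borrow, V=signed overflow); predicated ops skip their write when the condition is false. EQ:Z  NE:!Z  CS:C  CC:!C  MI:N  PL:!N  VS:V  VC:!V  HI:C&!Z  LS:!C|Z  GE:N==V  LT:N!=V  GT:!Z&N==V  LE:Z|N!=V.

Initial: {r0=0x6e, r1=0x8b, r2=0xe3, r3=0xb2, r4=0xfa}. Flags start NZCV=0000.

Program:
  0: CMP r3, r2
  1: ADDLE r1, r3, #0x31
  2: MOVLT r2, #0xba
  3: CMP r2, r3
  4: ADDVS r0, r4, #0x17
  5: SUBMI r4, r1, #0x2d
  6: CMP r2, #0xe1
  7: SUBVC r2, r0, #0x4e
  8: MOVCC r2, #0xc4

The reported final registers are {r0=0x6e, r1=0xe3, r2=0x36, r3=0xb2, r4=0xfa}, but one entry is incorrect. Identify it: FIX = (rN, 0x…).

0: ✓ CMP  NZCV=1000
1: ✓ ADDLE  r1←0xe3
2: ✓ MOVLT  r2←0xba
3: ✓ CMP  NZCV=0010
4: · ADDVS
5: · SUBMI
6: ✓ CMP  NZCV=1000
7: ✓ SUBVC  r2←0x20
8: ✓ MOVCC  r2←0xc4

FIX = (r2, 0xc4)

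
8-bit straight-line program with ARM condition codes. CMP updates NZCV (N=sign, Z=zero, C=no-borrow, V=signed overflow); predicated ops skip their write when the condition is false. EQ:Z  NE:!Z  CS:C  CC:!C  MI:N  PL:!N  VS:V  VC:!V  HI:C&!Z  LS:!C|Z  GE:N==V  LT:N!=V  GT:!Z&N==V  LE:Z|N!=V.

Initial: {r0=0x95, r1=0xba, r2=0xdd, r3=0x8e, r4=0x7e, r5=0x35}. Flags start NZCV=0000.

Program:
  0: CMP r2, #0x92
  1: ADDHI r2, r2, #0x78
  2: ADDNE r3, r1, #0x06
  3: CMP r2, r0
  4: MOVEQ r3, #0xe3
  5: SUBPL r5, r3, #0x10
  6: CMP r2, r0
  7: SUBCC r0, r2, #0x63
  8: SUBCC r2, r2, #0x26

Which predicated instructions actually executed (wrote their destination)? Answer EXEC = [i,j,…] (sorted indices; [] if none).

[0] flags=0010 → (cmp)
[1] flags=0010 HI?T → r2=0x55
[2] flags=0010 NE?T → r3=0xc0
[3] flags=1001 → (cmp)
[4] flags=1001 EQ?F → skip
[5] flags=1001 PL?F → skip
[6] flags=1001 → (cmp)
[7] flags=1001 CC?T → r0=0xf2
[8] flags=1001 CC?T → r2=0x2f

EXEC = [1,2,7,8]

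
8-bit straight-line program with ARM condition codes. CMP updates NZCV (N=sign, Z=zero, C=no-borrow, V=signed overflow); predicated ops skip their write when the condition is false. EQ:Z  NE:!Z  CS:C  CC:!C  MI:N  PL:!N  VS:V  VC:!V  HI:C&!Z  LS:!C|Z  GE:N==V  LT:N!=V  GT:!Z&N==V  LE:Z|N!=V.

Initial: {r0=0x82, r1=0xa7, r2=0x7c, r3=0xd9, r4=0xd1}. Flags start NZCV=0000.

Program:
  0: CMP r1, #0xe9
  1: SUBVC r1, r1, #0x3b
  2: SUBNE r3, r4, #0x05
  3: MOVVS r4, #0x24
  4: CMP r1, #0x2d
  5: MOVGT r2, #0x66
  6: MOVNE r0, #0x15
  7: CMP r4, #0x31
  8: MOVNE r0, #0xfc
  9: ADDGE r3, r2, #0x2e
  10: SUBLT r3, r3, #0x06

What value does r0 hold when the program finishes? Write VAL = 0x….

VAL = 0xfc

0: ✓ CMP  NZCV=1000
1: ✓ SUBVC  r1←0x6c
2: ✓ SUBNE  r3←0xcc
3: · MOVVS
4: ✓ CMP  NZCV=0010
5: ✓ MOVGT  r2←0x66
6: ✓ MOVNE  r0←0x15
7: ✓ CMP  NZCV=1010
8: ✓ MOVNE  r0←0xfc
9: · ADDGE
10: ✓ SUBLT  r3←0xc6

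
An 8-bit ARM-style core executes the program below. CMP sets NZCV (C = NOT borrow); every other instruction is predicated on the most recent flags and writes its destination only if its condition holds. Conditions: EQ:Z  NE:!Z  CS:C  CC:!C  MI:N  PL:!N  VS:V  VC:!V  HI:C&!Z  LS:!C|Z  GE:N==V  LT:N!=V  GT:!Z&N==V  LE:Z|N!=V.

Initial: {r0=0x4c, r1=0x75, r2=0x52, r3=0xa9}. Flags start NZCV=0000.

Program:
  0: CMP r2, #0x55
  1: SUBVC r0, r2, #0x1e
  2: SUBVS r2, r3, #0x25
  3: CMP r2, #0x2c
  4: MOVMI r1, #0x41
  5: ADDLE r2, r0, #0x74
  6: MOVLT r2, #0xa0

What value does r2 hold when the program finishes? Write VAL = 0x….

VAL = 0x52

0: ✓ CMP  NZCV=1000
1: ✓ SUBVC  r0←0x34
2: · SUBVS
3: ✓ CMP  NZCV=0010
4: · MOVMI
5: · ADDLE
6: · MOVLT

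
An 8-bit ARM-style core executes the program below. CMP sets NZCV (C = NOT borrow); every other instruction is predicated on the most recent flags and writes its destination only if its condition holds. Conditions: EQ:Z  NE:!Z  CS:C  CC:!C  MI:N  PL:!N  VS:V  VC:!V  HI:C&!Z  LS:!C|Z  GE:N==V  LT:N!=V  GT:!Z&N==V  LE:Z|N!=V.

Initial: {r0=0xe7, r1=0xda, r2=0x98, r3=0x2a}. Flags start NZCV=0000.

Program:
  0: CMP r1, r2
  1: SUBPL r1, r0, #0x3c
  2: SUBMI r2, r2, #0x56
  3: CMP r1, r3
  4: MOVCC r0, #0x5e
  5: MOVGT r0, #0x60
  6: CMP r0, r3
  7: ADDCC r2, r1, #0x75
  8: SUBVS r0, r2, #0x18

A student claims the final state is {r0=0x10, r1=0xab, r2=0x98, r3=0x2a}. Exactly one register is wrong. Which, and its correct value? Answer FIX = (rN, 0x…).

0: ✓ CMP  NZCV=0010
1: ✓ SUBPL  r1←0xab
2: · SUBMI
3: ✓ CMP  NZCV=1010
4: · MOVCC
5: · MOVGT
6: ✓ CMP  NZCV=1010
7: · ADDCC
8: · SUBVS

FIX = (r0, 0xe7)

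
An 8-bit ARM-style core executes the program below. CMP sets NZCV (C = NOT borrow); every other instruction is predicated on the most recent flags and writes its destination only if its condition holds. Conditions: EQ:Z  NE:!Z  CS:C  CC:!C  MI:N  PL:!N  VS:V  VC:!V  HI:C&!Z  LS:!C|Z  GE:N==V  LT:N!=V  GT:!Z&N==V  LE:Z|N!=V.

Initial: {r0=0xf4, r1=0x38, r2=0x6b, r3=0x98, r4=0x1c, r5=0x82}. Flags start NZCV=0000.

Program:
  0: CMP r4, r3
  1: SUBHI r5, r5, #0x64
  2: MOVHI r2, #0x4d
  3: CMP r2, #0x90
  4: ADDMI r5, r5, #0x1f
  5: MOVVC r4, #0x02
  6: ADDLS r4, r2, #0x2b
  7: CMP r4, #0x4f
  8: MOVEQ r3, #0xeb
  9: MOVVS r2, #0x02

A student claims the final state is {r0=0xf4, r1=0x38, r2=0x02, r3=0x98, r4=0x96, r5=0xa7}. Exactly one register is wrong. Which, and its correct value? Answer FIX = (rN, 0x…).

FIX = (r5, 0xa1)

0: ✓ CMP  NZCV=1001
1: · SUBHI
2: · MOVHI
3: ✓ CMP  NZCV=1001
4: ✓ ADDMI  r5←0xa1
5: · MOVVC
6: ✓ ADDLS  r4←0x96
7: ✓ CMP  NZCV=0011
8: · MOVEQ
9: ✓ MOVVS  r2←0x02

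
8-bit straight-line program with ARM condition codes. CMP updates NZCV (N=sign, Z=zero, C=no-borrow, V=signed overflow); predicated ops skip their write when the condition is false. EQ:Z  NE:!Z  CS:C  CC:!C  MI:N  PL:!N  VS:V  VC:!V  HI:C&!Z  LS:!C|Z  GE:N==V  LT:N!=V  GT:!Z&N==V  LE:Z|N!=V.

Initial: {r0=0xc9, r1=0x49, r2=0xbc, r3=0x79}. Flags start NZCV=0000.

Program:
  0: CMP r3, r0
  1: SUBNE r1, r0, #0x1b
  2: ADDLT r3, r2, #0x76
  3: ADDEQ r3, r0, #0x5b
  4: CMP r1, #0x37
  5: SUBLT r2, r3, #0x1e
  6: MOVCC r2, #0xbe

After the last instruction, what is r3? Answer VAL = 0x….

0: ✓ CMP  NZCV=1001
1: ✓ SUBNE  r1←0xae
2: · ADDLT
3: · ADDEQ
4: ✓ CMP  NZCV=0011
5: ✓ SUBLT  r2←0x5b
6: · MOVCC

VAL = 0x79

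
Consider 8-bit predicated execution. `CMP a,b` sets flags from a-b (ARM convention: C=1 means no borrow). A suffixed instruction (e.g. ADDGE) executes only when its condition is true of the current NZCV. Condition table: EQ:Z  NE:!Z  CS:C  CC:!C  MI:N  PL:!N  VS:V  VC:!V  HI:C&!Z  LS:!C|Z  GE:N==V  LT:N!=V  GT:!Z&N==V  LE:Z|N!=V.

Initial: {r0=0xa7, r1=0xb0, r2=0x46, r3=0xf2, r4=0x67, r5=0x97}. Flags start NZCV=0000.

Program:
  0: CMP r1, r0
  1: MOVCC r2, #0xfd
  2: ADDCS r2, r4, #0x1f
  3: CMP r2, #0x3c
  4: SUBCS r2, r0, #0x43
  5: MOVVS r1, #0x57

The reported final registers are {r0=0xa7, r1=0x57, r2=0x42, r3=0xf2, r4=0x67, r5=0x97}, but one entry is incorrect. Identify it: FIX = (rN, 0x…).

0: ✓ CMP  NZCV=0010
1: · MOVCC
2: ✓ ADDCS  r2←0x86
3: ✓ CMP  NZCV=0011
4: ✓ SUBCS  r2←0x64
5: ✓ MOVVS  r1←0x57

FIX = (r2, 0x64)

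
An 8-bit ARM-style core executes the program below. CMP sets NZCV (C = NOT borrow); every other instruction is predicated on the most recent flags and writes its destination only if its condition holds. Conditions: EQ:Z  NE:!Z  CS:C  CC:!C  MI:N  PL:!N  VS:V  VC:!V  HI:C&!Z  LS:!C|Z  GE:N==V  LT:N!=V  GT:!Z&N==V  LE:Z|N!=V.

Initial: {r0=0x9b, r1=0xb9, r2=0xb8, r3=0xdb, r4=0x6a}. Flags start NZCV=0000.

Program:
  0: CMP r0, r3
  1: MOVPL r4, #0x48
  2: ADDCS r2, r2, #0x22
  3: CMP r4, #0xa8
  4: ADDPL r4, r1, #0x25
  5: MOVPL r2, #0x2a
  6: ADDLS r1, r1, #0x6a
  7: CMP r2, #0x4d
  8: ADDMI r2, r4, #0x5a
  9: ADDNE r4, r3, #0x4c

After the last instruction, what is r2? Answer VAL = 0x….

[0] flags=1000 → (cmp)
[1] flags=1000 PL?F → skip
[2] flags=1000 CS?F → skip
[3] flags=1001 → (cmp)
[4] flags=1001 PL?F → skip
[5] flags=1001 PL?F → skip
[6] flags=1001 LS?T → r1=0x23
[7] flags=0011 → (cmp)
[8] flags=0011 MI?F → skip
[9] flags=0011 NE?T → r4=0x27

VAL = 0xb8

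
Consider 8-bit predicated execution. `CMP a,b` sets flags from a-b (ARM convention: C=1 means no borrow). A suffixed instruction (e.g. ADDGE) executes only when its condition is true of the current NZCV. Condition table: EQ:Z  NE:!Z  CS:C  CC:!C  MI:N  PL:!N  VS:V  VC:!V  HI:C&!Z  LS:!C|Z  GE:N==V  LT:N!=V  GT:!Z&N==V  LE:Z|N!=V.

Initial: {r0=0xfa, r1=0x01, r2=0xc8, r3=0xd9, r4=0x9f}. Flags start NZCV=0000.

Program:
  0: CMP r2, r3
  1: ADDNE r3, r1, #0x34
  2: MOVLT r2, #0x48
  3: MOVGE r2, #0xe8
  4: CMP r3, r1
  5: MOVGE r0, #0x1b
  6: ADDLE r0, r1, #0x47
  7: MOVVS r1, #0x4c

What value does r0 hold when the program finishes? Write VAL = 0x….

VAL = 0x1b

[0] flags=1000 → (cmp)
[1] flags=1000 NE?T → r3=0x35
[2] flags=1000 LT?T → r2=0x48
[3] flags=1000 GE?F → skip
[4] flags=0010 → (cmp)
[5] flags=0010 GE?T → r0=0x1b
[6] flags=0010 LE?F → skip
[7] flags=0010 VS?F → skip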